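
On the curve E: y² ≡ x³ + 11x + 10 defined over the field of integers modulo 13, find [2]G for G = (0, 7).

tangent at (0, 7): λ = (3·0² + 11)/(2·7) ≡ 11/1. 1⁻¹ ≡ 1 (mod 13), so λ ≡ 11·1 ≡ 11.
  x = λ² - 0 - 0 = 121 - 0 ≡ 4; y = λ·(0 - 4) - 7 ≡ 1. → (4, 1)

(4, 1)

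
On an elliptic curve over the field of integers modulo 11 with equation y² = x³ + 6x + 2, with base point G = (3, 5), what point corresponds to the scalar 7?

O

Double-and-add on 7 = (111)₂. Start with G = (3, 5) for the leading 1-bit.
double: tangent at (3, 5): λ = (3·3² + 6)/(2·5) ≡ 0/10. 10⁻¹ ≡ 10 (mod 11), so λ ≡ 0·10 ≡ 0.
  x = λ² - 3 - 3 = 0 - 6 ≡ 5; y = λ·(3 - 5) - 5 ≡ 6. → (5, 6)
add G: (5, 6) + (3, 5). λ = (5 - 6)/(3 - 5) ≡ 10/9 mod 11. 9⁻¹ ≡ 5 (mod 11), so λ ≡ 6.
  x = λ² - 5 - 3 = 36 - 8 ≡ 6; y = λ·(5 - 6) - 6 ≡ 10. → (6, 10)
double: tangent at (6, 10): λ = (3·6² + 6)/(2·10) ≡ 4/9. 9⁻¹ ≡ 5 (mod 11) since 9·5 = 45 ≡ 1, so λ ≡ 4·5 ≡ 9.
  x = λ² - 6 - 6 = 81 - 12 ≡ 3; y = λ·(6 - 3) - 10 ≡ 6. → (3, 6)
add G: (3, 6) + (3, 5): same x and y₁ ≡ -y₂, so the sum is O.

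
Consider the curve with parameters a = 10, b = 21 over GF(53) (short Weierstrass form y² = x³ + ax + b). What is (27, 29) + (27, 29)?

tangent at (27, 29): λ = (3·27² + 10)/(2·29) ≡ 24/5. 5⁻¹ ≡ 32 (mod 53), so λ ≡ 24·32 ≡ 26.
  x = λ² - 27 - 27 = 676 - 54 ≡ 39; y = λ·(27 - 39) - 29 ≡ 30. → (39, 30)

(39, 30)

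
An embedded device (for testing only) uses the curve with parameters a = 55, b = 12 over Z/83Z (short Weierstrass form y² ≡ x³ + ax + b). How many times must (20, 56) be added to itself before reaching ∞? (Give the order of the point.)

7

2P: tangent at (20, 56): λ = (3·20² + 55)/(2·56) ≡ 10/29. 29⁻¹ ≡ 63 (mod 83), so λ ≡ 10·63 ≡ 49.
  x = λ² - 20 - 20 = 2401 - 40 ≡ 37; y = λ·(20 - 37) - 56 ≡ 24. → (37, 24)
3P: (37, 24) + (20, 56). λ = (56 - 24)/(20 - 37) ≡ 32/66 mod 83. 66⁻¹ ≡ 39 (mod 83) since 66·39 = 2574 ≡ 1, so λ ≡ 3.
  x = λ² - 37 - 20 = 9 - 57 ≡ 35; y = λ·(37 - 35) - 24 ≡ 65. → (35, 65)
4P: (35, 65) + (20, 56). λ = (56 - 65)/(20 - 35) ≡ 74/68 mod 83. 68⁻¹ ≡ 11 (mod 83), so λ ≡ 67.
  x = λ² - 35 - 20 = 4489 - 55 ≡ 35; y = λ·(35 - 35) - 65 ≡ 18. → (35, 18)
5P: (35, 18) + (20, 56). λ = (56 - 18)/(20 - 35) ≡ 38/68 mod 83. 68⁻¹ ≡ 11 (mod 83) since 68·11 = 748 ≡ 1, so λ ≡ 3.
  x = λ² - 35 - 20 = 9 - 55 ≡ 37; y = λ·(35 - 37) - 18 ≡ 59. → (37, 59)
6P: (37, 59) + (20, 56). λ = (56 - 59)/(20 - 37) ≡ 80/66 mod 83. 66⁻¹ ≡ 39 (mod 83) since 66·39 = 2574 ≡ 1, so λ ≡ 49.
  x = λ² - 37 - 20 = 2401 - 57 ≡ 20; y = λ·(37 - 20) - 59 ≡ 27. → (20, 27)
7P: (20, 27) + (20, 56): same x and y₁ ≡ -y₂, so the sum is ∞.
7P = ∞, so the order is 7.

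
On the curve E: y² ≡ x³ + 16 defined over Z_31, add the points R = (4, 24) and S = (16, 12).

(12, 15)

(4, 24) + (16, 12). λ = (12 - 24)/(16 - 4) ≡ 19/12 mod 31. 12⁻¹ ≡ 13 (mod 31), so λ ≡ 30.
  x = λ² - 4 - 16 = 900 - 20 ≡ 12; y = λ·(4 - 12) - 24 ≡ 15. → (12, 15)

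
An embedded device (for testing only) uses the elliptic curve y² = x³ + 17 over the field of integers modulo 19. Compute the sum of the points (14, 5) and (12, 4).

(14, 5) + (12, 4). λ = (4 - 5)/(12 - 14) ≡ 18/17 mod 19. 17⁻¹ ≡ 9 (mod 19), so λ ≡ 10.
  x = λ² - 14 - 12 = 100 - 26 ≡ 17; y = λ·(14 - 17) - 5 ≡ 3. → (17, 3)

(17, 3)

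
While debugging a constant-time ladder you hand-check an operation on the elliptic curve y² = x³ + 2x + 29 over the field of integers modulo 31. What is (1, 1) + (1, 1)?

tangent at (1, 1): λ = (3·1² + 2)/(2·1) ≡ 5/2. 2⁻¹ ≡ 16 (mod 31), so λ ≡ 5·16 ≡ 18.
  x = λ² - 1 - 1 = 324 - 2 ≡ 12; y = λ·(1 - 12) - 1 ≡ 18. → (12, 18)

(12, 18)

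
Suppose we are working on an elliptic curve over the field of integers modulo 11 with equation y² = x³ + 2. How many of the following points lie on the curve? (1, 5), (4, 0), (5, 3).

2

(1, 5): 5² ≡ 3, rhs ≡ 3 → on.
(4, 0): 0² ≡ 0, rhs ≡ 0 → on.
(5, 3): 3² ≡ 9, rhs ≡ 6 → off.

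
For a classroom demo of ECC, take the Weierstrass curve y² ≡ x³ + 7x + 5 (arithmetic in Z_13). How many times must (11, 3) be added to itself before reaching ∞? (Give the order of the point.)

2P: tangent at (11, 3): λ = (3·11² + 7)/(2·3) ≡ 6/6. 6⁻¹ ≡ 11 (mod 13) since 6·11 = 66 ≡ 1, so λ ≡ 6·11 ≡ 1.
  x = λ² - 11 - 11 = 1 - 22 ≡ 5; y = λ·(11 - 5) - 3 ≡ 3. → (5, 3)
3P: (5, 3) + (11, 3). λ = (3 - 3)/(11 - 5) ≡ 0/6 mod 13. 6⁻¹ ≡ 11 (mod 13) since 6·11 = 66 ≡ 1, so λ ≡ 0.
  x = λ² - 5 - 11 = 0 - 16 ≡ 10; y = λ·(5 - 10) - 3 ≡ 10. → (10, 10)
4P: (10, 10) + (11, 3). λ = (3 - 10)/(11 - 10) ≡ 6/1 mod 13. 1⁻¹ ≡ 1 (mod 13), so λ ≡ 6.
  x = λ² - 10 - 11 = 36 - 21 ≡ 2; y = λ·(10 - 2) - 10 ≡ 12. → (2, 12)
5P: (2, 12) + (11, 3). λ = (3 - 12)/(11 - 2) ≡ 4/9 mod 13. 9⁻¹ ≡ 3 (mod 13) since 9·3 = 27 ≡ 1, so λ ≡ 12.
  x = λ² - 2 - 11 = 144 - 13 ≡ 1; y = λ·(2 - 1) - 12 ≡ 0. → (1, 0)
6P: (1, 0) + (11, 3). λ = (3 - 0)/(11 - 1) ≡ 3/10 mod 13. 10⁻¹ ≡ 4 (mod 13), so λ ≡ 12.
  x = λ² - 1 - 11 = 144 - 12 ≡ 2; y = λ·(1 - 2) - 0 ≡ 1. → (2, 1)
7P: (2, 1) + (11, 3). λ = (3 - 1)/(11 - 2) ≡ 2/9 mod 13. 9⁻¹ ≡ 3 (mod 13), so λ ≡ 6.
  x = λ² - 2 - 11 = 36 - 13 ≡ 10; y = λ·(2 - 10) - 1 ≡ 3. → (10, 3)
8P: (10, 3) + (11, 3). λ = (3 - 3)/(11 - 10) ≡ 0/1 mod 13. 1⁻¹ ≡ 1 (mod 13), so λ ≡ 0.
  x = λ² - 10 - 11 = 0 - 21 ≡ 5; y = λ·(10 - 5) - 3 ≡ 10. → (5, 10)
9P: (5, 10) + (11, 3). λ = (3 - 10)/(11 - 5) ≡ 6/6 mod 13. 6⁻¹ ≡ 11 (mod 13), so λ ≡ 1.
  x = λ² - 5 - 11 = 1 - 16 ≡ 11; y = λ·(5 - 11) - 10 ≡ 10. → (11, 10)
10P: (11, 10) + (11, 3): same x and y₁ ≡ -y₂, so the sum is ∞.
10P = ∞, so the order is 10.

10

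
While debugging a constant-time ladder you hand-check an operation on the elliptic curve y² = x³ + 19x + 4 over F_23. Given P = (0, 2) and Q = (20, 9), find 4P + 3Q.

(11, 7)

First 4P:
Repeated addition: build up to 4P.
2P: tangent at (0, 2): λ = (3·0² + 19)/(2·2) ≡ 19/4. 4⁻¹ ≡ 6 (mod 23) since 4·6 = 24 ≡ 1, so λ ≡ 19·6 ≡ 22.
  x = λ² - 0 - 0 = 484 - 0 ≡ 1; y = λ·(0 - 1) - 2 ≡ 22. → (1, 22)
3P: (1, 22) + (0, 2). λ = (2 - 22)/(0 - 1) ≡ 3/22 mod 23. 22⁻¹ ≡ 22 (mod 23) since 22·22 = 484 ≡ 1, so λ ≡ 20.
  x = λ² - 1 - 0 = 400 - 1 ≡ 8; y = λ·(1 - 8) - 22 ≡ 22. → (8, 22)
4P: (8, 22) + (0, 2). λ = (2 - 22)/(0 - 8) ≡ 3/15 mod 23. 15⁻¹ ≡ 20 (mod 23), so λ ≡ 14.
  x = λ² - 8 - 0 = 196 - 8 ≡ 4; y = λ·(8 - 4) - 22 ≡ 11. → (4, 11)
4P = (4, 11).
Next 3Q:
Repeated addition: build up to 3Q.
2Q: tangent at (20, 9): λ = (3·20² + 19)/(2·9) ≡ 0/18. 18⁻¹ ≡ 9 (mod 23) since 18·9 = 162 ≡ 1, so λ ≡ 0·9 ≡ 0.
  x = λ² - 20 - 20 = 0 - 40 ≡ 6; y = λ·(20 - 6) - 9 ≡ 14. → (6, 14)
3Q: (6, 14) + (20, 9). λ = (9 - 14)/(20 - 6) ≡ 18/14 mod 23. 14⁻¹ ≡ 5 (mod 23), so λ ≡ 21.
  x = λ² - 6 - 20 = 441 - 26 ≡ 1; y = λ·(6 - 1) - 14 ≡ 22. → (1, 22)
3Q = (1, 22).
Finally 4P + 3Q:
(4, 11) + (1, 22). λ = (22 - 11)/(1 - 4) ≡ 11/20 mod 23. 20⁻¹ ≡ 15 (mod 23), so λ ≡ 4.
  x = λ² - 4 - 1 = 16 - 5 ≡ 11; y = λ·(4 - 11) - 11 ≡ 7. → (11, 7)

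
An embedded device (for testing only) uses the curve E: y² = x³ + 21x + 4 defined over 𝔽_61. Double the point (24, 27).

tangent at (24, 27): λ = (3·24² + 21)/(2·27) ≡ 41/54. 54⁻¹ ≡ 26 (mod 61), so λ ≡ 41·26 ≡ 29.
  x = λ² - 24 - 24 = 841 - 48 ≡ 0; y = λ·(24 - 0) - 27 ≡ 59. → (0, 59)

(0, 59)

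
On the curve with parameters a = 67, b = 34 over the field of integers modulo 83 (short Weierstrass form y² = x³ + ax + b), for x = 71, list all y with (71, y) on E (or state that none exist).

x³ + 67x + 34 = 362702 ≡ 75 (mod 83).
Square roots of 75 mod 83: 18 and 65 (since 18² = 324 ≡ 75).

18, 65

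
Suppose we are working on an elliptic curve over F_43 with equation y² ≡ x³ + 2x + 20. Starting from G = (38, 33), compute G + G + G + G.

(29, 0)

Double-and-add on 4 = (100)₂. Start with G = (38, 33) for the leading 1-bit.
double: tangent at (38, 33): λ = (3·38² + 2)/(2·33) ≡ 34/23. 23⁻¹ ≡ 15 (mod 43), so λ ≡ 34·15 ≡ 37.
  x = λ² - 38 - 38 = 1369 - 76 ≡ 3; y = λ·(38 - 3) - 33 ≡ 15. → (3, 15)
double: tangent at (3, 15): λ = (3·3² + 2)/(2·15) ≡ 29/30. 30⁻¹ ≡ 33 (mod 43), so λ ≡ 29·33 ≡ 11.
  x = λ² - 3 - 3 = 121 - 6 ≡ 29; y = λ·(3 - 29) - 15 ≡ 0. → (29, 0)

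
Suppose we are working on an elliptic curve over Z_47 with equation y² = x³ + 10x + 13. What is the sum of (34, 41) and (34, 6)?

The two points share x = 34 and their y-coordinates satisfy 41 + 6 ≡ 0 (mod 47), so they are inverses. Their sum is O.

O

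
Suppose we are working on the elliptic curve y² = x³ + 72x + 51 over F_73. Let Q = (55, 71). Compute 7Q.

Repeated addition: build up to 7Q.
2Q: tangent at (55, 71): λ = (3·55² + 72)/(2·71) ≡ 22/69. 69⁻¹ ≡ 18 (mod 73), so λ ≡ 22·18 ≡ 31.
  x = λ² - 55 - 55 = 961 - 110 ≡ 48; y = λ·(55 - 48) - 71 ≡ 0. → (48, 0)
3Q: (48, 0) + (55, 71). λ = (71 - 0)/(55 - 48) ≡ 71/7 mod 73. 7⁻¹ ≡ 21 (mod 73) since 7·21 = 147 ≡ 1, so λ ≡ 31.
  x = λ² - 48 - 55 = 961 - 103 ≡ 55; y = λ·(48 - 55) - 0 ≡ 2. → (55, 2)
4Q: (55, 2) + (55, 71): same x and y₁ ≡ -y₂, so the sum is the point at infinity.
5Q: the point at infinity + (55, 71) = (55, 71) (identity).
6Q: tangent at (55, 71): λ = (3·55² + 72)/(2·71) ≡ 22/69. 69⁻¹ ≡ 18 (mod 73) since 69·18 = 1242 ≡ 1, so λ ≡ 22·18 ≡ 31.
  x = λ² - 55 - 55 = 961 - 110 ≡ 48; y = λ·(55 - 48) - 71 ≡ 0. → (48, 0)
7Q: (48, 0) + (55, 71). λ = (71 - 0)/(55 - 48) ≡ 71/7 mod 73. 7⁻¹ ≡ 21 (mod 73) since 7·21 = 147 ≡ 1, so λ ≡ 31.
  x = λ² - 48 - 55 = 961 - 103 ≡ 55; y = λ·(48 - 55) - 0 ≡ 2. → (55, 2)

(55, 2)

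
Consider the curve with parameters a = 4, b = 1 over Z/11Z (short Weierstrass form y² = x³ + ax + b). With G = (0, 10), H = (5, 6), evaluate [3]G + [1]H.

O

First 3G:
Repeated addition: build up to 3G.
2G: tangent at (0, 10): λ = (3·0² + 4)/(2·10) ≡ 4/9. 9⁻¹ ≡ 5 (mod 11) since 9·5 = 45 ≡ 1, so λ ≡ 4·5 ≡ 9.
  x = λ² - 0 - 0 = 81 - 0 ≡ 4; y = λ·(0 - 4) - 10 ≡ 9. → (4, 9)
3G: (4, 9) + (0, 10). λ = (10 - 9)/(0 - 4) ≡ 1/7 mod 11. 7⁻¹ ≡ 8 (mod 11), so λ ≡ 8.
  x = λ² - 4 - 0 = 64 - 4 ≡ 5; y = λ·(4 - 5) - 9 ≡ 5. → (5, 5)
3G = (5, 5).
Finally 3G + H:
(5, 5) + (5, 6): same x and y₁ ≡ -y₂, so the sum is O.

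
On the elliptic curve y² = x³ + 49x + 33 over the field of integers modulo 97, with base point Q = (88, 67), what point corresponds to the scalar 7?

(83, 80)

Repeated addition: build up to 7Q.
2Q: tangent at (88, 67): λ = (3·88² + 49)/(2·67) ≡ 1/37. 37⁻¹ ≡ 21 (mod 97), so λ ≡ 1·21 ≡ 21.
  x = λ² - 88 - 88 = 441 - 176 ≡ 71; y = λ·(88 - 71) - 67 ≡ 96. → (71, 96)
3Q: (71, 96) + (88, 67). λ = (67 - 96)/(88 - 71) ≡ 68/17 mod 97. 17⁻¹ ≡ 40 (mod 97) since 17·40 = 680 ≡ 1, so λ ≡ 4.
  x = λ² - 71 - 88 = 16 - 159 ≡ 51; y = λ·(71 - 51) - 96 ≡ 81. → (51, 81)
4Q: (51, 81) + (88, 67). λ = (67 - 81)/(88 - 51) ≡ 83/37 mod 97. 37⁻¹ ≡ 21 (mod 97), so λ ≡ 94.
  x = λ² - 51 - 88 = 8836 - 139 ≡ 64; y = λ·(51 - 64) - 81 ≡ 55. → (64, 55)
5Q: (64, 55) + (88, 67). λ = (67 - 55)/(88 - 64) ≡ 12/24 mod 97. 24⁻¹ ≡ 93 (mod 97) since 24·93 = 2232 ≡ 1, so λ ≡ 49.
  x = λ² - 64 - 88 = 2401 - 152 ≡ 18; y = λ·(64 - 18) - 55 ≡ 65. → (18, 65)
6Q: (18, 65) + (88, 67). λ = (67 - 65)/(88 - 18) ≡ 2/70 mod 97. 70⁻¹ ≡ 79 (mod 97) since 70·79 = 5530 ≡ 1, so λ ≡ 61.
  x = λ² - 18 - 88 = 3721 - 106 ≡ 26; y = λ·(18 - 26) - 65 ≡ 29. → (26, 29)
7Q: (26, 29) + (88, 67). λ = (67 - 29)/(88 - 26) ≡ 38/62 mod 97. 62⁻¹ ≡ 36 (mod 97) since 62·36 = 2232 ≡ 1, so λ ≡ 10.
  x = λ² - 26 - 88 = 100 - 114 ≡ 83; y = λ·(26 - 83) - 29 ≡ 80. → (83, 80)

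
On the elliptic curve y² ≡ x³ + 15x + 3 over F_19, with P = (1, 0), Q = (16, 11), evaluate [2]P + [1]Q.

First 2P:
Repeated addition: build up to 2P.
2P: (1, 0) + (1, 0): same x and y₁ ≡ -y₂, so the sum is 𝒪.
2P = 𝒪.
Finally 2P + Q:
𝒪 + (16, 11) = (16, 11) (identity).

(16, 11)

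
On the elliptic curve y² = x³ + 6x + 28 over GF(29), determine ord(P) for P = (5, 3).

12

2P: tangent at (5, 3): λ = (3·5² + 6)/(2·3) ≡ 23/6. 6⁻¹ ≡ 5 (mod 29) since 6·5 = 30 ≡ 1, so λ ≡ 23·5 ≡ 28.
  x = λ² - 5 - 5 = 784 - 10 ≡ 20; y = λ·(5 - 20) - 3 ≡ 12. → (20, 12)
3P: (20, 12) + (5, 3). λ = (3 - 12)/(5 - 20) ≡ 20/14 mod 29. 14⁻¹ ≡ 27 (mod 29) since 14·27 = 378 ≡ 1, so λ ≡ 18.
  x = λ² - 20 - 5 = 324 - 25 ≡ 9; y = λ·(20 - 9) - 12 ≡ 12. → (9, 12)
4P: (9, 12) + (5, 3). λ = (3 - 12)/(5 - 9) ≡ 20/25 mod 29. 25⁻¹ ≡ 7 (mod 29) since 25·7 = 175 ≡ 1, so λ ≡ 24.
  x = λ² - 9 - 5 = 576 - 14 ≡ 11; y = λ·(9 - 11) - 12 ≡ 27. → (11, 27)
5P: (11, 27) + (5, 3). λ = (3 - 27)/(5 - 11) ≡ 5/23 mod 29. 23⁻¹ ≡ 24 (mod 29) since 23·24 = 552 ≡ 1, so λ ≡ 4.
  x = λ² - 11 - 5 = 16 - 16 ≡ 0; y = λ·(11 - 0) - 27 ≡ 17. → (0, 17)
6P: (0, 17) + (5, 3). λ = (3 - 17)/(5 - 0) ≡ 15/5 mod 29. 5⁻¹ ≡ 6 (mod 29), so λ ≡ 3.
  x = λ² - 0 - 5 = 9 - 5 ≡ 4; y = λ·(0 - 4) - 17 ≡ 0. → (4, 0)
7P: (4, 0) + (5, 3). λ = (3 - 0)/(5 - 4) ≡ 3/1 mod 29. 1⁻¹ ≡ 1 (mod 29), so λ ≡ 3.
  x = λ² - 4 - 5 = 9 - 9 ≡ 0; y = λ·(4 - 0) - 0 ≡ 12. → (0, 12)
8P: (0, 12) + (5, 3). λ = (3 - 12)/(5 - 0) ≡ 20/5 mod 29. 5⁻¹ ≡ 6 (mod 29) since 5·6 = 30 ≡ 1, so λ ≡ 4.
  x = λ² - 0 - 5 = 16 - 5 ≡ 11; y = λ·(0 - 11) - 12 ≡ 2. → (11, 2)
9P: (11, 2) + (5, 3). λ = (3 - 2)/(5 - 11) ≡ 1/23 mod 29. 23⁻¹ ≡ 24 (mod 29), so λ ≡ 24.
  x = λ² - 11 - 5 = 576 - 16 ≡ 9; y = λ·(11 - 9) - 2 ≡ 17. → (9, 17)
10P: (9, 17) + (5, 3). λ = (3 - 17)/(5 - 9) ≡ 15/25 mod 29. 25⁻¹ ≡ 7 (mod 29), so λ ≡ 18.
  x = λ² - 9 - 5 = 324 - 14 ≡ 20; y = λ·(9 - 20) - 17 ≡ 17. → (20, 17)
11P: (20, 17) + (5, 3). λ = (3 - 17)/(5 - 20) ≡ 15/14 mod 29. 14⁻¹ ≡ 27 (mod 29) since 14·27 = 378 ≡ 1, so λ ≡ 28.
  x = λ² - 20 - 5 = 784 - 25 ≡ 5; y = λ·(20 - 5) - 17 ≡ 26. → (5, 26)
12P: (5, 26) + (5, 3): same x and y₁ ≡ -y₂, so the sum is ∞.
12P = ∞, so the order is 12.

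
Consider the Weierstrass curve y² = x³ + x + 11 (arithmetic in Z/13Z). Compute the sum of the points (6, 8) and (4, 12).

(7, 7)

(6, 8) + (4, 12). λ = (12 - 8)/(4 - 6) ≡ 4/11 mod 13. 11⁻¹ ≡ 6 (mod 13) since 11·6 = 66 ≡ 1, so λ ≡ 11.
  x = λ² - 6 - 4 = 121 - 10 ≡ 7; y = λ·(6 - 7) - 8 ≡ 7. → (7, 7)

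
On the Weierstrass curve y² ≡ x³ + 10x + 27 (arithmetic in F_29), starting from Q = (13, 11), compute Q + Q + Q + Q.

Double-and-add on 4 = (100)₂. Start with Q = (13, 11) for the leading 1-bit.
double: tangent at (13, 11): λ = (3·13² + 10)/(2·11) ≡ 24/22. 22⁻¹ ≡ 4 (mod 29), so λ ≡ 24·4 ≡ 9.
  x = λ² - 13 - 13 = 81 - 26 ≡ 26; y = λ·(13 - 26) - 11 ≡ 17. → (26, 17)
double: tangent at (26, 17): λ = (3·26² + 10)/(2·17) ≡ 8/5. 5⁻¹ ≡ 6 (mod 29) since 5·6 = 30 ≡ 1, so λ ≡ 8·6 ≡ 19.
  x = λ² - 26 - 26 = 361 - 52 ≡ 19; y = λ·(26 - 19) - 17 ≡ 0. → (19, 0)

(19, 0)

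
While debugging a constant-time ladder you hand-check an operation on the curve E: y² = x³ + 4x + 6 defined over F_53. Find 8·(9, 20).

(27, 44)

Write Q = (9, 20).
Double-and-add on 8 = (1000)₂. Start with Q = (9, 20) for the leading 1-bit.
double: tangent at (9, 20): λ = (3·9² + 4)/(2·20) ≡ 35/40. 40⁻¹ ≡ 4 (mod 53), so λ ≡ 35·4 ≡ 34.
  x = λ² - 9 - 9 = 1156 - 18 ≡ 25; y = λ·(9 - 25) - 20 ≡ 19. → (25, 19)
double: tangent at (25, 19): λ = (3·25² + 4)/(2·19) ≡ 24/38. 38⁻¹ ≡ 7 (mod 53), so λ ≡ 24·7 ≡ 9.
  x = λ² - 25 - 25 = 81 - 50 ≡ 31; y = λ·(25 - 31) - 19 ≡ 33. → (31, 33)
double: tangent at (31, 33): λ = (3·31² + 4)/(2·33) ≡ 25/13. 13⁻¹ ≡ 49 (mod 53), so λ ≡ 25·49 ≡ 6.
  x = λ² - 31 - 31 = 36 - 62 ≡ 27; y = λ·(31 - 27) - 33 ≡ 44. → (27, 44)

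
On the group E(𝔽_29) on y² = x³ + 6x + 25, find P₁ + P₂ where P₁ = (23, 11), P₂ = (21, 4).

(23, 11) + (21, 4). λ = (4 - 11)/(21 - 23) ≡ 22/27 mod 29. 27⁻¹ ≡ 14 (mod 29) since 27·14 = 378 ≡ 1, so λ ≡ 18.
  x = λ² - 23 - 21 = 324 - 44 ≡ 19; y = λ·(23 - 19) - 11 ≡ 3. → (19, 3)

(19, 3)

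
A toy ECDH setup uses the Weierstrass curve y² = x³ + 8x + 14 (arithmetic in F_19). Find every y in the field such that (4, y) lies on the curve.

none

x³ + 8x + 14 = 110 ≡ 15 (mod 19).
15 is a non-residue mod 19; no y exists.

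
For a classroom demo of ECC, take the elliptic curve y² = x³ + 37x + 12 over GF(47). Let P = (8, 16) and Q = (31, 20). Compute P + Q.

(25, 26)

(8, 16) + (31, 20). λ = (20 - 16)/(31 - 8) ≡ 4/23 mod 47. 23⁻¹ ≡ 45 (mod 47), so λ ≡ 39.
  x = λ² - 8 - 31 = 1521 - 39 ≡ 25; y = λ·(8 - 25) - 16 ≡ 26. → (25, 26)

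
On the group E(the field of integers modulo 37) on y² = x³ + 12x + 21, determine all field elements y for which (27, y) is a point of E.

x³ + 12x + 21 = 20028 ≡ 11 (mod 37).
Square roots of 11 mod 37: 14 and 23 (since 14² = 196 ≡ 11).

14, 23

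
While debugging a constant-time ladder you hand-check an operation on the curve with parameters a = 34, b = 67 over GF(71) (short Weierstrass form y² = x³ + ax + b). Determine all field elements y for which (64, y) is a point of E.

14, 57

x³ + 34x + 67 = 264387 ≡ 54 (mod 71).
Square roots of 54 mod 71: 14 and 57 (since 14² = 196 ≡ 54).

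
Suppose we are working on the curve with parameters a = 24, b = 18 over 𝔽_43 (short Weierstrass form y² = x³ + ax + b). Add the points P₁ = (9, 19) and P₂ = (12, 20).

(9, 19) + (12, 20). λ = (20 - 19)/(12 - 9) ≡ 1/3 mod 43. 3⁻¹ ≡ 29 (mod 43), so λ ≡ 29.
  x = λ² - 9 - 12 = 841 - 21 ≡ 3; y = λ·(9 - 3) - 19 ≡ 26. → (3, 26)

(3, 26)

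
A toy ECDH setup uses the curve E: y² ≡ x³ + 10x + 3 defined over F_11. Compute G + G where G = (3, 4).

(8, 10)

tangent at (3, 4): λ = (3·3² + 10)/(2·4) ≡ 4/8. 8⁻¹ ≡ 7 (mod 11) since 8·7 = 56 ≡ 1, so λ ≡ 4·7 ≡ 6.
  x = λ² - 3 - 3 = 36 - 6 ≡ 8; y = λ·(3 - 8) - 4 ≡ 10. → (8, 10)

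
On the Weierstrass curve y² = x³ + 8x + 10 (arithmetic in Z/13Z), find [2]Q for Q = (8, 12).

(0, 7)

tangent at (8, 12): λ = (3·8² + 8)/(2·12) ≡ 5/11. 11⁻¹ ≡ 6 (mod 13) since 11·6 = 66 ≡ 1, so λ ≡ 5·6 ≡ 4.
  x = λ² - 8 - 8 = 16 - 16 ≡ 0; y = λ·(8 - 0) - 12 ≡ 7. → (0, 7)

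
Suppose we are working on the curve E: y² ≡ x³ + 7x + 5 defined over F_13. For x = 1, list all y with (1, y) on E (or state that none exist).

0

x³ + 7x + 5 = 13 ≡ 0 (mod 13).
Only y = 0 satisfies y² ≡ 0.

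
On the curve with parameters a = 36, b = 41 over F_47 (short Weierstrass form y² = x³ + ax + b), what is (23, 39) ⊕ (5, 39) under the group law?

(23, 39) + (5, 39). λ = (39 - 39)/(5 - 23) ≡ 0/29 mod 47. 29⁻¹ ≡ 13 (mod 47) since 29·13 = 377 ≡ 1, so λ ≡ 0.
  x = λ² - 23 - 5 = 0 - 28 ≡ 19; y = λ·(23 - 19) - 39 ≡ 8. → (19, 8)

(19, 8)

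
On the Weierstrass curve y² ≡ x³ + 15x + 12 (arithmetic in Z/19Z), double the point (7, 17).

(16, 15)

tangent at (7, 17): λ = (3·7² + 15)/(2·17) ≡ 10/15. 15⁻¹ ≡ 14 (mod 19) since 15·14 = 210 ≡ 1, so λ ≡ 10·14 ≡ 7.
  x = λ² - 7 - 7 = 49 - 14 ≡ 16; y = λ·(7 - 16) - 17 ≡ 15. → (16, 15)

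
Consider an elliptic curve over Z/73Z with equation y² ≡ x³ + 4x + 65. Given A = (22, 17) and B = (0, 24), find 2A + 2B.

First 2A:
Repeated addition: build up to 2A.
2A: tangent at (22, 17): λ = (3·22² + 4)/(2·17) ≡ 69/34. 34⁻¹ ≡ 58 (mod 73), so λ ≡ 69·58 ≡ 60.
  x = λ² - 22 - 22 = 3600 - 44 ≡ 52; y = λ·(22 - 52) - 17 ≡ 8. → (52, 8)
2A = (52, 8).
Next 2B:
Repeated addition: build up to 2B.
2B: tangent at (0, 24): λ = (3·0² + 4)/(2·24) ≡ 4/48. 48⁻¹ ≡ 35 (mod 73) since 48·35 = 1680 ≡ 1, so λ ≡ 4·35 ≡ 67.
  x = λ² - 0 - 0 = 4489 - 0 ≡ 36; y = λ·(0 - 36) - 24 ≡ 46. → (36, 46)
2B = (36, 46).
Finally 2A + 2B:
(52, 8) + (36, 46). λ = (46 - 8)/(36 - 52) ≡ 38/57 mod 73. 57⁻¹ ≡ 41 (mod 73), so λ ≡ 25.
  x = λ² - 52 - 36 = 625 - 88 ≡ 26; y = λ·(52 - 26) - 8 ≡ 58. → (26, 58)

(26, 58)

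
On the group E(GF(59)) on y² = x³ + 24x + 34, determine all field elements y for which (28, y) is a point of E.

none

x³ + 24x + 34 = 22658 ≡ 2 (mod 59).
2 is a non-residue mod 59; no y exists.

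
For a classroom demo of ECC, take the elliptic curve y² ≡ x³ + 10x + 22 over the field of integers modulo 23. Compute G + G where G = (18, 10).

tangent at (18, 10): λ = (3·18² + 10)/(2·10) ≡ 16/20. 20⁻¹ ≡ 15 (mod 23) since 20·15 = 300 ≡ 1, so λ ≡ 16·15 ≡ 10.
  x = λ² - 18 - 18 = 100 - 36 ≡ 18; y = λ·(18 - 18) - 10 ≡ 13. → (18, 13)

(18, 13)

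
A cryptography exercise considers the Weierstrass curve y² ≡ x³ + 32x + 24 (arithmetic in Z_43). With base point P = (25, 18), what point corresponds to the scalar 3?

Repeated addition: build up to 3P.
2P: tangent at (25, 18): λ = (3·25² + 32)/(2·18) ≡ 15/36. 36⁻¹ ≡ 6 (mod 43), so λ ≡ 15·6 ≡ 4.
  x = λ² - 25 - 25 = 16 - 50 ≡ 9; y = λ·(25 - 9) - 18 ≡ 3. → (9, 3)
3P: (9, 3) + (25, 18). λ = (18 - 3)/(25 - 9) ≡ 15/16 mod 43. 16⁻¹ ≡ 35 (mod 43), so λ ≡ 9.
  x = λ² - 9 - 25 = 81 - 34 ≡ 4; y = λ·(9 - 4) - 3 ≡ 42. → (4, 42)

(4, 42)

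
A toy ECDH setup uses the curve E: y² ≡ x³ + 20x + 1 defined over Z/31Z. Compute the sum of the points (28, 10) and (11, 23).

(28, 10) + (11, 23). λ = (23 - 10)/(11 - 28) ≡ 13/14 mod 31. 14⁻¹ ≡ 20 (mod 31), so λ ≡ 12.
  x = λ² - 28 - 11 = 144 - 39 ≡ 12; y = λ·(28 - 12) - 10 ≡ 27. → (12, 27)

(12, 27)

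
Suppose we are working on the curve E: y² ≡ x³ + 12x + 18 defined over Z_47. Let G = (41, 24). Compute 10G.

(13, 16)

Double-and-add on 10 = (1010)₂. Start with G = (41, 24) for the leading 1-bit.
double: tangent at (41, 24): λ = (3·41² + 12)/(2·24) ≡ 26/1. 1⁻¹ ≡ 1 (mod 47), so λ ≡ 26·1 ≡ 26.
  x = λ² - 41 - 41 = 676 - 82 ≡ 30; y = λ·(41 - 30) - 24 ≡ 27. → (30, 27)
double: tangent at (30, 27): λ = (3·30² + 12)/(2·27) ≡ 33/7. 7⁻¹ ≡ 27 (mod 47), so λ ≡ 33·27 ≡ 45.
  x = λ² - 30 - 30 = 2025 - 60 ≡ 38; y = λ·(30 - 38) - 27 ≡ 36. → (38, 36)
add G: (38, 36) + (41, 24). λ = (24 - 36)/(41 - 38) ≡ 35/3 mod 47. 3⁻¹ ≡ 16 (mod 47) since 3·16 = 48 ≡ 1, so λ ≡ 43.
  x = λ² - 38 - 41 = 1849 - 79 ≡ 31; y = λ·(38 - 31) - 36 ≡ 30. → (31, 30)
double: tangent at (31, 30): λ = (3·31² + 12)/(2·30) ≡ 28/13. 13⁻¹ ≡ 29 (mod 47), so λ ≡ 28·29 ≡ 13.
  x = λ² - 31 - 31 = 169 - 62 ≡ 13; y = λ·(31 - 13) - 30 ≡ 16. → (13, 16)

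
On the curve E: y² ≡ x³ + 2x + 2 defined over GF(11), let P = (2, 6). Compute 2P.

(5, 7)

tangent at (2, 6): λ = (3·2² + 2)/(2·6) ≡ 3/1. 1⁻¹ ≡ 1 (mod 11) since 1·1 = 1 ≡ 1, so λ ≡ 3·1 ≡ 3.
  x = λ² - 2 - 2 = 9 - 4 ≡ 5; y = λ·(2 - 5) - 6 ≡ 7. → (5, 7)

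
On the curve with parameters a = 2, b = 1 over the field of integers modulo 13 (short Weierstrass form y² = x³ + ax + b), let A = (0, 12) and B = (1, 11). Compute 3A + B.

First 3A:
Repeated addition: build up to 3A.
2A: tangent at (0, 12): λ = (3·0² + 2)/(2·12) ≡ 2/11. 11⁻¹ ≡ 6 (mod 13), so λ ≡ 2·6 ≡ 12.
  x = λ² - 0 - 0 = 144 - 0 ≡ 1; y = λ·(0 - 1) - 12 ≡ 2. → (1, 2)
3A: (1, 2) + (0, 12). λ = (12 - 2)/(0 - 1) ≡ 10/12 mod 13. 12⁻¹ ≡ 12 (mod 13), so λ ≡ 3.
  x = λ² - 1 - 0 = 9 - 1 ≡ 8; y = λ·(1 - 8) - 2 ≡ 3. → (8, 3)
3A = (8, 3).
Finally 3A + B:
(8, 3) + (1, 11). λ = (11 - 3)/(1 - 8) ≡ 8/6 mod 13. 6⁻¹ ≡ 11 (mod 13) since 6·11 = 66 ≡ 1, so λ ≡ 10.
  x = λ² - 8 - 1 = 100 - 9 ≡ 0; y = λ·(8 - 0) - 3 ≡ 12. → (0, 12)

(0, 12)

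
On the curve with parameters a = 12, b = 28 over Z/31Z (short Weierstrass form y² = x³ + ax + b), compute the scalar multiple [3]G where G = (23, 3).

(19, 4)

Repeated addition: build up to 3G.
2G: tangent at (23, 3): λ = (3·23² + 12)/(2·3) ≡ 18/6. 6⁻¹ ≡ 26 (mod 31) since 6·26 = 156 ≡ 1, so λ ≡ 18·26 ≡ 3.
  x = λ² - 23 - 23 = 9 - 46 ≡ 25; y = λ·(23 - 25) - 3 ≡ 22. → (25, 22)
3G: (25, 22) + (23, 3). λ = (3 - 22)/(23 - 25) ≡ 12/29 mod 31. 29⁻¹ ≡ 15 (mod 31), so λ ≡ 25.
  x = λ² - 25 - 23 = 625 - 48 ≡ 19; y = λ·(25 - 19) - 22 ≡ 4. → (19, 4)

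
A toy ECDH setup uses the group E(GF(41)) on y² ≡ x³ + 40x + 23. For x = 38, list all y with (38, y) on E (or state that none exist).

x³ + 40x + 23 = 56415 ≡ 40 (mod 41).
Square roots of 40 mod 41: 9 and 32 (since 9² = 81 ≡ 40).

9, 32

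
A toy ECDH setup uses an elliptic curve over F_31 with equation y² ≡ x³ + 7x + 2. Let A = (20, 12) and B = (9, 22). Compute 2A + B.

(26, 20)

First 2A:
Repeated addition: build up to 2A.
2A: tangent at (20, 12): λ = (3·20² + 7)/(2·12) ≡ 29/24. 24⁻¹ ≡ 22 (mod 31), so λ ≡ 29·22 ≡ 18.
  x = λ² - 20 - 20 = 324 - 40 ≡ 5; y = λ·(20 - 5) - 12 ≡ 10. → (5, 10)
2A = (5, 10).
Finally 2A + B:
(5, 10) + (9, 22). λ = (22 - 10)/(9 - 5) ≡ 12/4 mod 31. 4⁻¹ ≡ 8 (mod 31), so λ ≡ 3.
  x = λ² - 5 - 9 = 9 - 14 ≡ 26; y = λ·(5 - 26) - 10 ≡ 20. → (26, 20)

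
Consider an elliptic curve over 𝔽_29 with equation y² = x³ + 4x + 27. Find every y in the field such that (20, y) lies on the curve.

4, 25

x³ + 4x + 27 = 8107 ≡ 16 (mod 29).
Square roots of 16 mod 29: 4 and 25 (since 4² = 16 ≡ 16).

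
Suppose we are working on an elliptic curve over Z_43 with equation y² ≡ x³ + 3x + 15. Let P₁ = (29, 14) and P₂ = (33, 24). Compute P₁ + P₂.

(41, 42)

(29, 14) + (33, 24). λ = (24 - 14)/(33 - 29) ≡ 10/4 mod 43. 4⁻¹ ≡ 11 (mod 43), so λ ≡ 24.
  x = λ² - 29 - 33 = 576 - 62 ≡ 41; y = λ·(29 - 41) - 14 ≡ 42. → (41, 42)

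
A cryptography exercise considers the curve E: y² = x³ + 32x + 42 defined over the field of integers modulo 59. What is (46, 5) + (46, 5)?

(29, 44)

tangent at (46, 5): λ = (3·46² + 32)/(2·5) ≡ 8/10. 10⁻¹ ≡ 6 (mod 59), so λ ≡ 8·6 ≡ 48.
  x = λ² - 46 - 46 = 2304 - 92 ≡ 29; y = λ·(46 - 29) - 5 ≡ 44. → (29, 44)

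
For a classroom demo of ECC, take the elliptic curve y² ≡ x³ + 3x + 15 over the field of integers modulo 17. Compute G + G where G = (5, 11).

tangent at (5, 11): λ = (3·5² + 3)/(2·11) ≡ 10/5. 5⁻¹ ≡ 7 (mod 17), so λ ≡ 10·7 ≡ 2.
  x = λ² - 5 - 5 = 4 - 10 ≡ 11; y = λ·(5 - 11) - 11 ≡ 11. → (11, 11)

(11, 11)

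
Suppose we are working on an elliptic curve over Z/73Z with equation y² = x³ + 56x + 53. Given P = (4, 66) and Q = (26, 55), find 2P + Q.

First 2P:
Repeated addition: build up to 2P.
2P: tangent at (4, 66): λ = (3·4² + 56)/(2·66) ≡ 31/59. 59⁻¹ ≡ 26 (mod 73) since 59·26 = 1534 ≡ 1, so λ ≡ 31·26 ≡ 3.
  x = λ² - 4 - 4 = 9 - 8 ≡ 1; y = λ·(4 - 1) - 66 ≡ 16. → (1, 16)
2P = (1, 16).
Finally 2P + Q:
(1, 16) + (26, 55). λ = (55 - 16)/(26 - 1) ≡ 39/25 mod 73. 25⁻¹ ≡ 38 (mod 73) since 25·38 = 950 ≡ 1, so λ ≡ 22.
  x = λ² - 1 - 26 = 484 - 27 ≡ 19; y = λ·(1 - 19) - 16 ≡ 26. → (19, 26)

(19, 26)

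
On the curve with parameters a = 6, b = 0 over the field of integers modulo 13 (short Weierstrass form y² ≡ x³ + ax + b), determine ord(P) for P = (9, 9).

5

2P: tangent at (9, 9): λ = (3·9² + 6)/(2·9) ≡ 2/5. 5⁻¹ ≡ 8 (mod 13), so λ ≡ 2·8 ≡ 3.
  x = λ² - 9 - 9 = 9 - 18 ≡ 4; y = λ·(9 - 4) - 9 ≡ 6. → (4, 6)
3P: (4, 6) + (9, 9). λ = (9 - 6)/(9 - 4) ≡ 3/5 mod 13. 5⁻¹ ≡ 8 (mod 13) since 5·8 = 40 ≡ 1, so λ ≡ 11.
  x = λ² - 4 - 9 = 121 - 13 ≡ 4; y = λ·(4 - 4) - 6 ≡ 7. → (4, 7)
4P: (4, 7) + (9, 9). λ = (9 - 7)/(9 - 4) ≡ 2/5 mod 13. 5⁻¹ ≡ 8 (mod 13), so λ ≡ 3.
  x = λ² - 4 - 9 = 9 - 13 ≡ 9; y = λ·(4 - 9) - 7 ≡ 4. → (9, 4)
5P: (9, 4) + (9, 9): same x and y₁ ≡ -y₂, so the sum is ∞.
5P = ∞, so the order is 5.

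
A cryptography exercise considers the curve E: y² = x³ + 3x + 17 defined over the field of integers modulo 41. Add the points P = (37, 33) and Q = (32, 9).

(18, 9)

(37, 33) + (32, 9). λ = (9 - 33)/(32 - 37) ≡ 17/36 mod 41. 36⁻¹ ≡ 8 (mod 41) since 36·8 = 288 ≡ 1, so λ ≡ 13.
  x = λ² - 37 - 32 = 169 - 69 ≡ 18; y = λ·(37 - 18) - 33 ≡ 9. → (18, 9)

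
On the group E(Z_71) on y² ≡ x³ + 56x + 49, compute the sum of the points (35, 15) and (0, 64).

(35, 15) + (0, 64). λ = (64 - 15)/(0 - 35) ≡ 49/36 mod 71. 36⁻¹ ≡ 2 (mod 71) since 36·2 = 72 ≡ 1, so λ ≡ 27.
  x = λ² - 35 - 0 = 729 - 35 ≡ 55; y = λ·(35 - 55) - 15 ≡ 13. → (55, 13)

(55, 13)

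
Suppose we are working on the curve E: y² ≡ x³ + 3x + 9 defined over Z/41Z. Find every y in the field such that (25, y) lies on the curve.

x³ + 3x + 9 = 15709 ≡ 6 (mod 41).
6 is a non-residue mod 41; no y exists.

none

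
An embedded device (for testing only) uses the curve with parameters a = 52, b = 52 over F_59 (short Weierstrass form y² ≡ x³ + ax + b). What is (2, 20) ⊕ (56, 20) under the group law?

(1, 39)

(2, 20) + (56, 20). λ = (20 - 20)/(56 - 2) ≡ 0/54 mod 59. 54⁻¹ ≡ 47 (mod 59), so λ ≡ 0.
  x = λ² - 2 - 56 = 0 - 58 ≡ 1; y = λ·(2 - 1) - 20 ≡ 39. → (1, 39)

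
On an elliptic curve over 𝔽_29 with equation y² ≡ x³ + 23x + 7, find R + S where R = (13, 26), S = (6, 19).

(13, 26) + (6, 19). λ = (19 - 26)/(6 - 13) ≡ 22/22 mod 29. 22⁻¹ ≡ 4 (mod 29), so λ ≡ 1.
  x = λ² - 13 - 6 = 1 - 19 ≡ 11; y = λ·(13 - 11) - 26 ≡ 5. → (11, 5)

(11, 5)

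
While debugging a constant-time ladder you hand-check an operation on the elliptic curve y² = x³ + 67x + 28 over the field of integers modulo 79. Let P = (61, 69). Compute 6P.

Double-and-add on 6 = (110)₂. Start with P = (61, 69) for the leading 1-bit.
double: tangent at (61, 69): λ = (3·61² + 67)/(2·69) ≡ 12/59. 59⁻¹ ≡ 75 (mod 79) since 59·75 = 4425 ≡ 1, so λ ≡ 12·75 ≡ 31.
  x = λ² - 61 - 61 = 961 - 122 ≡ 49; y = λ·(61 - 49) - 69 ≡ 66. → (49, 66)
add P: (49, 66) + (61, 69). λ = (69 - 66)/(61 - 49) ≡ 3/12 mod 79. 12⁻¹ ≡ 33 (mod 79), so λ ≡ 20.
  x = λ² - 49 - 61 = 400 - 110 ≡ 53; y = λ·(49 - 53) - 66 ≡ 12. → (53, 12)
double: tangent at (53, 12): λ = (3·53² + 67)/(2·12) ≡ 41/24. 24⁻¹ ≡ 56 (mod 79) since 24·56 = 1344 ≡ 1, so λ ≡ 41·56 ≡ 5.
  x = λ² - 53 - 53 = 25 - 106 ≡ 77; y = λ·(53 - 77) - 12 ≡ 26. → (77, 26)

(77, 26)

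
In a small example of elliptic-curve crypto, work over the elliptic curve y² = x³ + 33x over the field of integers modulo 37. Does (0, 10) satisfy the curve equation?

no

y² = 10² ≡ 26; x³ + 33x + 0 = 0 ≡ 0 (mod 37). 26 ≠ 0.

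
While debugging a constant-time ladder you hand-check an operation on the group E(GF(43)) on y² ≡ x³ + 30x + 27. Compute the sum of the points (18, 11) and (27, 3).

(11, 21)

(18, 11) + (27, 3). λ = (3 - 11)/(27 - 18) ≡ 35/9 mod 43. 9⁻¹ ≡ 24 (mod 43), so λ ≡ 23.
  x = λ² - 18 - 27 = 529 - 45 ≡ 11; y = λ·(18 - 11) - 11 ≡ 21. → (11, 21)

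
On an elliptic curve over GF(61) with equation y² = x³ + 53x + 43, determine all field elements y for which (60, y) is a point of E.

x³ + 53x + 43 = 219223 ≡ 50 (mod 61).
50 is a non-residue mod 61; no y exists.

none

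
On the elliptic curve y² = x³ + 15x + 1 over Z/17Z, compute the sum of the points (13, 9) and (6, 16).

(16, 11)

(13, 9) + (6, 16). λ = (16 - 9)/(6 - 13) ≡ 7/10 mod 17. 10⁻¹ ≡ 12 (mod 17), so λ ≡ 16.
  x = λ² - 13 - 6 = 256 - 19 ≡ 16; y = λ·(13 - 16) - 9 ≡ 11. → (16, 11)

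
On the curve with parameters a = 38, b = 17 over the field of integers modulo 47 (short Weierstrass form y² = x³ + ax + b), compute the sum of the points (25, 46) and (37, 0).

(1, 3)

(25, 46) + (37, 0). λ = (0 - 46)/(37 - 25) ≡ 1/12 mod 47. 12⁻¹ ≡ 4 (mod 47), so λ ≡ 4.
  x = λ² - 25 - 37 = 16 - 62 ≡ 1; y = λ·(25 - 1) - 46 ≡ 3. → (1, 3)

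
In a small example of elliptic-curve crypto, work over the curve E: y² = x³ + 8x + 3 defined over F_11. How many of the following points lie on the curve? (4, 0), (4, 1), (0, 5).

2

(4, 0): 0² ≡ 0, rhs ≡ 0 → on.
(4, 1): 1² ≡ 1, rhs ≡ 0 → off.
(0, 5): 5² ≡ 3, rhs ≡ 3 → on.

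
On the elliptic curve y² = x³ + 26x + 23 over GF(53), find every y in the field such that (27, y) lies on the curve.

none

x³ + 26x + 23 = 20408 ≡ 3 (mod 53).
3 is a non-residue mod 53; no y exists.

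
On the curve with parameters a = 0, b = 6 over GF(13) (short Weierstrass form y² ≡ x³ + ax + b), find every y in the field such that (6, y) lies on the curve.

1, 12

x³ + 0x + 6 = 222 ≡ 1 (mod 13).
Square roots of 1 mod 13: 1 and 12 (since 1² = 1 ≡ 1).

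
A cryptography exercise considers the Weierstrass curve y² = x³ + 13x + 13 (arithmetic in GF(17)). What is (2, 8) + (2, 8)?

(9, 14)

tangent at (2, 8): λ = (3·2² + 13)/(2·8) ≡ 8/16. 16⁻¹ ≡ 16 (mod 17), so λ ≡ 8·16 ≡ 9.
  x = λ² - 2 - 2 = 81 - 4 ≡ 9; y = λ·(2 - 9) - 8 ≡ 14. → (9, 14)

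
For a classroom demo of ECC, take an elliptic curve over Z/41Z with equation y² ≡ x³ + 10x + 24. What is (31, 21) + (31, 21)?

(16, 37)

tangent at (31, 21): λ = (3·31² + 10)/(2·21) ≡ 23/1. 1⁻¹ ≡ 1 (mod 41), so λ ≡ 23·1 ≡ 23.
  x = λ² - 31 - 31 = 529 - 62 ≡ 16; y = λ·(31 - 16) - 21 ≡ 37. → (16, 37)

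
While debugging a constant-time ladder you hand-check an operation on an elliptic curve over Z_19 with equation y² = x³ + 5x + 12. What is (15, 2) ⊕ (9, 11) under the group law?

(2, 7)

(15, 2) + (9, 11). λ = (11 - 2)/(9 - 15) ≡ 9/13 mod 19. 13⁻¹ ≡ 3 (mod 19) since 13·3 = 39 ≡ 1, so λ ≡ 8.
  x = λ² - 15 - 9 = 64 - 24 ≡ 2; y = λ·(15 - 2) - 2 ≡ 7. → (2, 7)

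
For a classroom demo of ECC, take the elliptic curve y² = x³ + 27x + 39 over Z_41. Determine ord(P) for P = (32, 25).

2P: tangent at (32, 25): λ = (3·32² + 27)/(2·25) ≡ 24/9. 9⁻¹ ≡ 32 (mod 41) since 9·32 = 288 ≡ 1, so λ ≡ 24·32 ≡ 30.
  x = λ² - 32 - 32 = 900 - 64 ≡ 16; y = λ·(32 - 16) - 25 ≡ 4. → (16, 4)
3P: (16, 4) + (32, 25). λ = (25 - 4)/(32 - 16) ≡ 21/16 mod 41. 16⁻¹ ≡ 18 (mod 41), so λ ≡ 9.
  x = λ² - 16 - 32 = 81 - 48 ≡ 33; y = λ·(16 - 33) - 4 ≡ 7. → (33, 7)
4P: (33, 7) + (32, 25). λ = (25 - 7)/(32 - 33) ≡ 18/40 mod 41. 40⁻¹ ≡ 40 (mod 41) since 40·40 = 1600 ≡ 1, so λ ≡ 23.
  x = λ² - 33 - 32 = 529 - 65 ≡ 13; y = λ·(33 - 13) - 7 ≡ 2. → (13, 2)
5P: (13, 2) + (32, 25). λ = (25 - 2)/(32 - 13) ≡ 23/19 mod 41. 19⁻¹ ≡ 13 (mod 41), so λ ≡ 12.
  x = λ² - 13 - 32 = 144 - 45 ≡ 17; y = λ·(13 - 17) - 2 ≡ 32. → (17, 32)
6P: (17, 32) + (32, 25). λ = (25 - 32)/(32 - 17) ≡ 34/15 mod 41. 15⁻¹ ≡ 11 (mod 41) since 15·11 = 165 ≡ 1, so λ ≡ 5.
  x = λ² - 17 - 32 = 25 - 49 ≡ 17; y = λ·(17 - 17) - 32 ≡ 9. → (17, 9)
7P: (17, 9) + (32, 25). λ = (25 - 9)/(32 - 17) ≡ 16/15 mod 41. 15⁻¹ ≡ 11 (mod 41) since 15·11 = 165 ≡ 1, so λ ≡ 12.
  x = λ² - 17 - 32 = 144 - 49 ≡ 13; y = λ·(17 - 13) - 9 ≡ 39. → (13, 39)
8P: (13, 39) + (32, 25). λ = (25 - 39)/(32 - 13) ≡ 27/19 mod 41. 19⁻¹ ≡ 13 (mod 41), so λ ≡ 23.
  x = λ² - 13 - 32 = 529 - 45 ≡ 33; y = λ·(13 - 33) - 39 ≡ 34. → (33, 34)
9P: (33, 34) + (32, 25). λ = (25 - 34)/(32 - 33) ≡ 32/40 mod 41. 40⁻¹ ≡ 40 (mod 41), so λ ≡ 9.
  x = λ² - 33 - 32 = 81 - 65 ≡ 16; y = λ·(33 - 16) - 34 ≡ 37. → (16, 37)
10P: (16, 37) + (32, 25). λ = (25 - 37)/(32 - 16) ≡ 29/16 mod 41. 16⁻¹ ≡ 18 (mod 41), so λ ≡ 30.
  x = λ² - 16 - 32 = 900 - 48 ≡ 32; y = λ·(16 - 32) - 37 ≡ 16. → (32, 16)
11P: (32, 16) + (32, 25): same x and y₁ ≡ -y₂, so the sum is the point at infinity.
11P = the point at infinity, so the order is 11.

11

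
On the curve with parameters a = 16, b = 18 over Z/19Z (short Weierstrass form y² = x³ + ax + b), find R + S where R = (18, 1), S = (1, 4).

(18, 1) + (1, 4). λ = (4 - 1)/(1 - 18) ≡ 3/2 mod 19. 2⁻¹ ≡ 10 (mod 19), so λ ≡ 11.
  x = λ² - 18 - 1 = 121 - 19 ≡ 7; y = λ·(18 - 7) - 1 ≡ 6. → (7, 6)

(7, 6)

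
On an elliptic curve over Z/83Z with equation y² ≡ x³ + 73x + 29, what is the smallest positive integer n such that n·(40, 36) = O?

2P: tangent at (40, 36): λ = (3·40² + 73)/(2·36) ≡ 59/72. 72⁻¹ ≡ 15 (mod 83), so λ ≡ 59·15 ≡ 55.
  x = λ² - 40 - 40 = 3025 - 80 ≡ 40; y = λ·(40 - 40) - 36 ≡ 47. → (40, 47)
3P: (40, 47) + (40, 36): same x and y₁ ≡ -y₂, so the sum is O.
3P = O, so the order is 3.

3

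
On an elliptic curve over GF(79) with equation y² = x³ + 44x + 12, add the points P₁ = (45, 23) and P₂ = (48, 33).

(45, 23) + (48, 33). λ = (33 - 23)/(48 - 45) ≡ 10/3 mod 79. 3⁻¹ ≡ 53 (mod 79), so λ ≡ 56.
  x = λ² - 45 - 48 = 3136 - 93 ≡ 41; y = λ·(45 - 41) - 23 ≡ 43. → (41, 43)

(41, 43)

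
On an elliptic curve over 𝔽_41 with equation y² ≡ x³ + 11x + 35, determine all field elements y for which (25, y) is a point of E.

x³ + 11x + 35 = 15935 ≡ 27 (mod 41).
27 is a non-residue mod 41; no y exists.

none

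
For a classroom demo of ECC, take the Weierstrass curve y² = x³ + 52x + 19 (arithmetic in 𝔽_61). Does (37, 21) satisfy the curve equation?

yes

y² = 21² ≡ 14; x³ + 52x + 19 = 52596 ≡ 14 (mod 61). 14 = 14.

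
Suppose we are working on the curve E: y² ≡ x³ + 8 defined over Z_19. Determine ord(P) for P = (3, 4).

2P: tangent at (3, 4): λ = (3·3² + 0)/(2·4) ≡ 8/8. 8⁻¹ ≡ 12 (mod 19) since 8·12 = 96 ≡ 1, so λ ≡ 8·12 ≡ 1.
  x = λ² - 3 - 3 = 1 - 6 ≡ 14; y = λ·(3 - 14) - 4 ≡ 4. → (14, 4)
3P: (14, 4) + (3, 4). λ = (4 - 4)/(3 - 14) ≡ 0/8 mod 19. 8⁻¹ ≡ 12 (mod 19), so λ ≡ 0.
  x = λ² - 14 - 3 = 0 - 17 ≡ 2; y = λ·(14 - 2) - 4 ≡ 15. → (2, 15)
4P: (2, 15) + (3, 4). λ = (4 - 15)/(3 - 2) ≡ 8/1 mod 19. 1⁻¹ ≡ 1 (mod 19), so λ ≡ 8.
  x = λ² - 2 - 3 = 64 - 5 ≡ 2; y = λ·(2 - 2) - 15 ≡ 4. → (2, 4)
5P: (2, 4) + (3, 4). λ = (4 - 4)/(3 - 2) ≡ 0/1 mod 19. 1⁻¹ ≡ 1 (mod 19) since 1·1 = 1 ≡ 1, so λ ≡ 0.
  x = λ² - 2 - 3 = 0 - 5 ≡ 14; y = λ·(2 - 14) - 4 ≡ 15. → (14, 15)
6P: (14, 15) + (3, 4). λ = (4 - 15)/(3 - 14) ≡ 8/8 mod 19. 8⁻¹ ≡ 12 (mod 19) since 8·12 = 96 ≡ 1, so λ ≡ 1.
  x = λ² - 14 - 3 = 1 - 17 ≡ 3; y = λ·(14 - 3) - 15 ≡ 15. → (3, 15)
7P: (3, 15) + (3, 4): same x and y₁ ≡ -y₂, so the sum is 𝒪.
7P = 𝒪, so the order is 7.

7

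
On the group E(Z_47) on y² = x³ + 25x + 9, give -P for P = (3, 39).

(3, 8)

-(3, 39) = (3, -39 mod 47) = (3, 8).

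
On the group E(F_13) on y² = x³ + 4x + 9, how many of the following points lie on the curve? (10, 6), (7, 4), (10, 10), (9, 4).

2

(10, 6): 6² ≡ 10, rhs ≡ 9 → off.
(7, 4): 4² ≡ 3, rhs ≡ 3 → on.
(10, 10): 10² ≡ 9, rhs ≡ 9 → on.
(9, 4): 4² ≡ 3, rhs ≡ 7 → off.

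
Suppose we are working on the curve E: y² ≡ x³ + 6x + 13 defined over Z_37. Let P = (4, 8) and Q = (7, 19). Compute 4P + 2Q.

(22, 27)

First 4P:
Double-and-add on 4 = (100)₂. Start with P = (4, 8) for the leading 1-bit.
double: tangent at (4, 8): λ = (3·4² + 6)/(2·8) ≡ 17/16. 16⁻¹ ≡ 7 (mod 37) since 16·7 = 112 ≡ 1, so λ ≡ 17·7 ≡ 8.
  x = λ² - 4 - 4 = 64 - 8 ≡ 19; y = λ·(4 - 19) - 8 ≡ 20. → (19, 20)
double: tangent at (19, 20): λ = (3·19² + 6)/(2·20) ≡ 16/3. 3⁻¹ ≡ 25 (mod 37), so λ ≡ 16·25 ≡ 30.
  x = λ² - 19 - 19 = 900 - 38 ≡ 11; y = λ·(19 - 11) - 20 ≡ 35. → (11, 35)
4P = (11, 35).
Next 2Q:
Repeated addition: build up to 2Q.
2Q: tangent at (7, 19): λ = (3·7² + 6)/(2·19) ≡ 5/1. 1⁻¹ ≡ 1 (mod 37) since 1·1 = 1 ≡ 1, so λ ≡ 5·1 ≡ 5.
  x = λ² - 7 - 7 = 25 - 14 ≡ 11; y = λ·(7 - 11) - 19 ≡ 35. → (11, 35)
2Q = (11, 35).
Finally 4P + 2Q:
tangent at (11, 35): λ = (3·11² + 6)/(2·35) ≡ 36/33. 33⁻¹ ≡ 9 (mod 37) since 33·9 = 297 ≡ 1, so λ ≡ 36·9 ≡ 28.
  x = λ² - 11 - 11 = 784 - 22 ≡ 22; y = λ·(11 - 22) - 35 ≡ 27. → (22, 27)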